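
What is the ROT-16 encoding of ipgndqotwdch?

i(8): 8+16=24 → y
p(15): 15+16=31≡5 → f
g(6): 6+16=22 → w
n(13): 13+16=29≡3 → d
d(3): 3+16=19 → t
q(16): 16+16=32≡6 → g
o(14): 14+16=30≡4 → e
t(19): 19+16=35≡9 → j
w(22): 22+16=38≡12 → m
d(3): 3+16=19 → t
c(2): 2+16=18 → s
h(7): 7+16=23 → x

yfwdtgejmtsx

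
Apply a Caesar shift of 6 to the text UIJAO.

U(20): 20+6=26≡0 → A
I(8): 8+6=14 → O
J(9): 9+6=15 → P
A(0): 0+6=6 → G
O(14): 14+6=20 → U

AOPGU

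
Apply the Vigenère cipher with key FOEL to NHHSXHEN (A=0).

SVLDCVIY

Repeat the key across the message: FOELFOEL
N(13)+F(5): 18 → S
H(7)+O(14): 21 → V
H(7)+E(4): 11 → L
S(18)+L(11): 29≡3 → D
X(23)+F(5): 28≡2 → C
H(7)+O(14): 21 → V
E(4)+E(4): 8 → I
N(13)+L(11): 24 → Y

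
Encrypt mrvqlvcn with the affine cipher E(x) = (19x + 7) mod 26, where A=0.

m(12): 19·12+7=235≡1 → b
r(17): 19·17+7=330≡18 → s
v(21): 19·21+7=406≡16 → q
q(16): 19·16+7=311≡25 → z
l(11): 19·11+7=216≡8 → i
v(21): 19·21+7=406≡16 → q
c(2): 19·2+7=45≡19 → t
n(13): 19·13+7=254≡20 → u

bsqziqtu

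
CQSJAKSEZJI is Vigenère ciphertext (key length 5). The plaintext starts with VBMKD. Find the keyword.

Subtract each crib letter from the matching ciphertext letter (mod 26):
C(2)−V(21)=-19≡7 → H
Q(16)−B(1)=15 → P
S(18)−M(12)=6 → G
J(9)−K(10)=-1≡25 → Z
A(0)−D(3)=-3≡23 → X

HPGZX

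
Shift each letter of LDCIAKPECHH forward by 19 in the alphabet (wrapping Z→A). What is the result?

L(11): 11+19=30≡4 → E
D(3): 3+19=22 → W
C(2): 2+19=21 → V
I(8): 8+19=27≡1 → B
A(0): 0+19=19 → T
K(10): 10+19=29≡3 → D
P(15): 15+19=34≡8 → I
E(4): 4+19=23 → X
C(2): 2+19=21 → V
H(7): 7+19=26≡0 → A
H(7): 7+19=26≡0 → A

EWVBTDIXVAA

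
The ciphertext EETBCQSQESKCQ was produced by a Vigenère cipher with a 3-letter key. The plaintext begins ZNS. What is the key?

Subtract each crib letter from the matching ciphertext letter (mod 26):
E(4)−Z(25)=-21≡5 → F
E(4)−N(13)=-9≡17 → R
T(19)−S(18)=1 → B

FRB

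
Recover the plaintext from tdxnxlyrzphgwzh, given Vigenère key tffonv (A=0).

Repeat the key across the ciphertext: tffonvtffonvtff
t(19)−t(19): 0 → a
d(3)−f(5): -2≡24 → y
x(23)−f(5): 18 → s
n(13)−o(14): -1≡25 → z
x(23)−n(13): 10 → k
l(11)−v(21): -10≡16 → q
y(24)−t(19): 5 → f
r(17)−f(5): 12 → m
z(25)−f(5): 20 → u
p(15)−o(14): 1 → b
h(7)−n(13): -6≡20 → u
g(6)−v(21): -15≡11 → l
w(22)−t(19): 3 → d
z(25)−f(5): 20 → u
h(7)−f(5): 2 → c

ayszkqfmubulduc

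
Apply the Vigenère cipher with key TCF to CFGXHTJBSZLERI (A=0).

Repeat the key across the message: TCFTCFTCFTCFTC
C(2)+T(19): 21 → V
F(5)+C(2): 7 → H
G(6)+F(5): 11 → L
X(23)+T(19): 42≡16 → Q
H(7)+C(2): 9 → J
T(19)+F(5): 24 → Y
J(9)+T(19): 28≡2 → C
B(1)+C(2): 3 → D
S(18)+F(5): 23 → X
Z(25)+T(19): 44≡18 → S
L(11)+C(2): 13 → N
E(4)+F(5): 9 → J
R(17)+T(19): 36≡10 → K
I(8)+C(2): 10 → K

VHLQJYCDXSNJKK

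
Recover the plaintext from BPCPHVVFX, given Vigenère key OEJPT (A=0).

Repeat the key across the ciphertext: OEJPTOEJP
B(1)−O(14): -13≡13 → N
P(15)−E(4): 11 → L
C(2)−J(9): -7≡19 → T
P(15)−P(15): 0 → A
H(7)−T(19): -12≡14 → O
V(21)−O(14): 7 → H
V(21)−E(4): 17 → R
F(5)−J(9): -4≡22 → W
X(23)−P(15): 8 → I

NLTAOHRWI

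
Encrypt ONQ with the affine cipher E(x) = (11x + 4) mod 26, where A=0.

CRY

O(14): 11·14+4=158≡2 → C
N(13): 11·13+4=147≡17 → R
Q(16): 11·16+4=180≡24 → Y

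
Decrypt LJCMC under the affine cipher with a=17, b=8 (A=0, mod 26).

The inverse of 17 mod 26 is 23, since 17·23=391≡1. Apply D(y)=23·(y−8) mod 26:
L(11): 23·(11−8)=69≡17 → R
J(9): 23·(9−8)=23 → X
C(2): 23·(2−8)=-138≡18 → S
M(12): 23·(12−8)=92≡14 → O
C(2): 23·(2−8)=-138≡18 → S

RXSOS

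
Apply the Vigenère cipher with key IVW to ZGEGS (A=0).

Repeat the key across the message: IVWIV
Z(25)+I(8): 33≡7 → H
G(6)+V(21): 27≡1 → B
E(4)+W(22): 26≡0 → A
G(6)+I(8): 14 → O
S(18)+V(21): 39≡13 → N

HBAON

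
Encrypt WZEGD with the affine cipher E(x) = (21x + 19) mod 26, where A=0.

W(22): 21·22+19=481≡13 → N
Z(25): 21·25+19=544≡24 → Y
E(4): 21·4+19=103≡25 → Z
G(6): 21·6+19=145≡15 → P
D(3): 21·3+19=82≡4 → E

NYZPE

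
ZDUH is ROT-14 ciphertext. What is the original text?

LPGT

Z(25): 25−14=11 → L
D(3): 3−14=-11≡15 → P
U(20): 20−14=6 → G
H(7): 7−14=-7≡19 → T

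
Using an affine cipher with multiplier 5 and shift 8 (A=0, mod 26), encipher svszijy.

ujudwby

s(18): 5·18+8=98≡20 → u
v(21): 5·21+8=113≡9 → j
s(18): 5·18+8=98≡20 → u
z(25): 5·25+8=133≡3 → d
i(8): 5·8+8=48≡22 → w
j(9): 5·9+8=53≡1 → b
y(24): 5·24+8=128≡24 → y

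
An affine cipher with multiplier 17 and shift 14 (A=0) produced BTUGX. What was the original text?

NLIYZ

The inverse of 17 mod 26 is 23, since 17·23=391≡1. Apply D(y)=23·(y−14) mod 26:
B(1): 23·(1−14)=-299≡13 → N
T(19): 23·(19−14)=115≡11 → L
U(20): 23·(20−14)=138≡8 → I
G(6): 23·(6−14)=-184≡24 → Y
X(23): 23·(23−14)=207≡25 → Z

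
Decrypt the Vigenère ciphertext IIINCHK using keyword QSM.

Repeat the key across the ciphertext: QSMQSMQ
I(8)−Q(16): -8≡18 → S
I(8)−S(18): -10≡16 → Q
I(8)−M(12): -4≡22 → W
N(13)−Q(16): -3≡23 → X
C(2)−S(18): -16≡10 → K
H(7)−M(12): -5≡21 → V
K(10)−Q(16): -6≡20 → U

SQWXKVU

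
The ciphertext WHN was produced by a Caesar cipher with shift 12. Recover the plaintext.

KVB

W(22): 22−12=10 → K
H(7): 7−12=-5≡21 → V
N(13): 13−12=1 → B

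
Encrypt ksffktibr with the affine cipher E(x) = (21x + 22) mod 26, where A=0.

ykxxyfirp

k(10): 21·10+22=232≡24 → y
s(18): 21·18+22=400≡10 → k
f(5): 21·5+22=127≡23 → x
f(5): 21·5+22=127≡23 → x
k(10): 21·10+22=232≡24 → y
t(19): 21·19+22=421≡5 → f
i(8): 21·8+22=190≡8 → i
b(1): 21·1+22=43≡17 → r
r(17): 21·17+22=379≡15 → p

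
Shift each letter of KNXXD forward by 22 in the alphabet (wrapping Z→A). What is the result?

K(10): 10+22=32≡6 → G
N(13): 13+22=35≡9 → J
X(23): 23+22=45≡19 → T
X(23): 23+22=45≡19 → T
D(3): 3+22=25 → Z

GJTTZ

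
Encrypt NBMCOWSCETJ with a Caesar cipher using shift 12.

N(13): 13+12=25 → Z
B(1): 1+12=13 → N
M(12): 12+12=24 → Y
C(2): 2+12=14 → O
O(14): 14+12=26≡0 → A
W(22): 22+12=34≡8 → I
S(18): 18+12=30≡4 → E
C(2): 2+12=14 → O
E(4): 4+12=16 → Q
T(19): 19+12=31≡5 → F
J(9): 9+12=21 → V

ZNYOAIEOQFV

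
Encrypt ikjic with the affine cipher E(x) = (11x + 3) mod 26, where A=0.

njynz

i(8): 11·8+3=91≡13 → n
k(10): 11·10+3=113≡9 → j
j(9): 11·9+3=102≡24 → y
i(8): 11·8+3=91≡13 → n
c(2): 11·2+3=25 → z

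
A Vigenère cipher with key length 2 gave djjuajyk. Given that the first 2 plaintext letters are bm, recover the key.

cx

Subtract each crib letter from the matching ciphertext letter (mod 26):
d(3)−b(1)=2 → c
j(9)−m(12)=-3≡23 → x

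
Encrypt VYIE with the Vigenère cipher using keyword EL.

Repeat the key across the message: ELEL
V(21)+E(4): 25 → Z
Y(24)+L(11): 35≡9 → J
I(8)+E(4): 12 → M
E(4)+L(11): 15 → P

ZJMP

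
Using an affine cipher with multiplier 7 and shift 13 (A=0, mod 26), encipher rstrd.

cjqci

r(17): 7·17+13=132≡2 → c
s(18): 7·18+13=139≡9 → j
t(19): 7·19+13=146≡16 → q
r(17): 7·17+13=132≡2 → c
d(3): 7·3+13=34≡8 → i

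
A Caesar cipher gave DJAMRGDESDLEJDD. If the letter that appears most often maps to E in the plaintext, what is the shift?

25

The most frequent ciphertext letter is D (appears 5 times).
D is position 3; E is position 4.
Shift = -1≡25.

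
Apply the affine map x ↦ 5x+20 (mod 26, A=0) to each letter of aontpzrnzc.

a(0): 5·0+20=20 → u
o(14): 5·14+20=90≡12 → m
n(13): 5·13+20=85≡7 → h
t(19): 5·19+20=115≡11 → l
p(15): 5·15+20=95≡17 → r
z(25): 5·25+20=145≡15 → p
r(17): 5·17+20=105≡1 → b
n(13): 5·13+20=85≡7 → h
z(25): 5·25+20=145≡15 → p
c(2): 5·2+20=30≡4 → e

umhlrpbhpe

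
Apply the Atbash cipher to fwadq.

udzwj

f(5) → u(20)
w(22) → d(3)
a(0) → z(25)
d(3) → w(22)
q(16) → j(9)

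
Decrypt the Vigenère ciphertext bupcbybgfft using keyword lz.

Repeat the key across the ciphertext: lzlzlzlzlzl
b(1)−l(11): -10≡16 → q
u(20)−z(25): -5≡21 → v
p(15)−l(11): 4 → e
c(2)−z(25): -23≡3 → d
b(1)−l(11): -10≡16 → q
y(24)−z(25): -1≡25 → z
b(1)−l(11): -10≡16 → q
g(6)−z(25): -19≡7 → h
f(5)−l(11): -6≡20 → u
f(5)−z(25): -20≡6 → g
t(19)−l(11): 8 → i

qvedqzqhugi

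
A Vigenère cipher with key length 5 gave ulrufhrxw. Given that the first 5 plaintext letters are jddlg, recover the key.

liojz

Subtract each crib letter from the matching ciphertext letter (mod 26):
u(20)−j(9)=11 → l
l(11)−d(3)=8 → i
r(17)−d(3)=14 → o
u(20)−l(11)=9 → j
f(5)−g(6)=-1≡25 → z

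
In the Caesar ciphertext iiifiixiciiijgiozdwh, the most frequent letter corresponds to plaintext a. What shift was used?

The most frequent ciphertext letter is i (appears 10 times).
i is position 8; a is position 0.
Shift = 8.

8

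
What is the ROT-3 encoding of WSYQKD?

ZVBTNG

W(22): 22+3=25 → Z
S(18): 18+3=21 → V
Y(24): 24+3=27≡1 → B
Q(16): 16+3=19 → T
K(10): 10+3=13 → N
D(3): 3+3=6 → G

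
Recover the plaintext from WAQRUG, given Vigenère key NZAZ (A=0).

Repeat the key across the ciphertext: NZAZNZ
W(22)−N(13): 9 → J
A(0)−Z(25): -25≡1 → B
Q(16)−A(0): 16 → Q
R(17)−Z(25): -8≡18 → S
U(20)−N(13): 7 → H
G(6)−Z(25): -19≡7 → H

JBQSHH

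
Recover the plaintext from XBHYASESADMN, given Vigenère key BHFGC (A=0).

WUCSYRXNUBLG

Repeat the key across the ciphertext: BHFGCBHFGCBH
X(23)−B(1): 22 → W
B(1)−H(7): -6≡20 → U
H(7)−F(5): 2 → C
Y(24)−G(6): 18 → S
A(0)−C(2): -2≡24 → Y
S(18)−B(1): 17 → R
E(4)−H(7): -3≡23 → X
S(18)−F(5): 13 → N
A(0)−G(6): -6≡20 → U
D(3)−C(2): 1 → B
M(12)−B(1): 11 → L
N(13)−H(7): 6 → G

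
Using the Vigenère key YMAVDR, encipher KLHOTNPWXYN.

IXHJWENIXTQ

Repeat the key across the message: YMAVDRYMAVD
K(10)+Y(24): 34≡8 → I
L(11)+M(12): 23 → X
H(7)+A(0): 7 → H
O(14)+V(21): 35≡9 → J
T(19)+D(3): 22 → W
N(13)+R(17): 30≡4 → E
P(15)+Y(24): 39≡13 → N
W(22)+M(12): 34≡8 → I
X(23)+A(0): 23 → X
Y(24)+V(21): 45≡19 → T
N(13)+D(3): 16 → Q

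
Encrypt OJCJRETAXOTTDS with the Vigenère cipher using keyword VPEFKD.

Repeat the key across the message: VPEFKDVPEFKDVP
O(14)+V(21): 35≡9 → J
J(9)+P(15): 24 → Y
C(2)+E(4): 6 → G
J(9)+F(5): 14 → O
R(17)+K(10): 27≡1 → B
E(4)+D(3): 7 → H
T(19)+V(21): 40≡14 → O
A(0)+P(15): 15 → P
X(23)+E(4): 27≡1 → B
O(14)+F(5): 19 → T
T(19)+K(10): 29≡3 → D
T(19)+D(3): 22 → W
D(3)+V(21): 24 → Y
S(18)+P(15): 33≡7 → H

JYGOBHOPBTDWYH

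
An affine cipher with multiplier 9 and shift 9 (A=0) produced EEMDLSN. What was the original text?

The inverse of 9 mod 26 is 3, since 9·3=27≡1. Apply D(y)=3·(y−9) mod 26:
E(4): 3·(4−9)=-15≡11 → L
E(4): 3·(4−9)=-15≡11 → L
M(12): 3·(12−9)=9 → J
D(3): 3·(3−9)=-18≡8 → I
L(11): 3·(11−9)=6 → G
S(18): 3·(18−9)=27≡1 → B
N(13): 3·(13−9)=12 → M

LLJIGBM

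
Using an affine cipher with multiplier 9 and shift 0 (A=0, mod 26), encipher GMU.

G(6): 9·6+0=54≡2 → C
M(12): 9·12+0=108≡4 → E
U(20): 9·20+0=180≡24 → Y

CEY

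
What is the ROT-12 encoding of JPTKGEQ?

J(9): 9+12=21 → V
P(15): 15+12=27≡1 → B
T(19): 19+12=31≡5 → F
K(10): 10+12=22 → W
G(6): 6+12=18 → S
E(4): 4+12=16 → Q
Q(16): 16+12=28≡2 → C

VBFWSQC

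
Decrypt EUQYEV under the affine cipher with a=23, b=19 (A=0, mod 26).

FRBHFI

The inverse of 23 mod 26 is 17, since 23·17=391≡1. Apply D(y)=17·(y−19) mod 26:
E(4): 17·(4−19)=-255≡5 → F
U(20): 17·(20−19)=17 → R
Q(16): 17·(16−19)=-51≡1 → B
Y(24): 17·(24−19)=85≡7 → H
E(4): 17·(4−19)=-255≡5 → F
V(21): 17·(21−19)=34≡8 → I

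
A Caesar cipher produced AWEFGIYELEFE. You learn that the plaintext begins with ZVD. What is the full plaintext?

ZVDEFHXDKDED

From the crib: A(0)−Z(25)=-25≡1, so the shift is 1.
Subtract 1 from each ciphertext letter:
A(0): 0−1=-1≡25 → Z
W(22): 22−1=21 → V
E(4): 4−1=3 → D
F(5): 5−1=4 → E
G(6): 6−1=5 → F
I(8): 8−1=7 → H
Y(24): 24−1=23 → X
E(4): 4−1=3 → D
L(11): 11−1=10 → K
E(4): 4−1=3 → D
F(5): 5−1=4 → E
E(4): 4−1=3 → D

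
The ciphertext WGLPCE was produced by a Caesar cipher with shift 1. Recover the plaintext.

W(22): 22−1=21 → V
G(6): 6−1=5 → F
L(11): 11−1=10 → K
P(15): 15−1=14 → O
C(2): 2−1=1 → B
E(4): 4−1=3 → D

VFKOBD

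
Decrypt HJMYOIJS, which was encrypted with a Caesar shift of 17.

H(7): 7−17=-10≡16 → Q
J(9): 9−17=-8≡18 → S
M(12): 12−17=-5≡21 → V
Y(24): 24−17=7 → H
O(14): 14−17=-3≡23 → X
I(8): 8−17=-9≡17 → R
J(9): 9−17=-8≡18 → S
S(18): 18−17=1 → B

QSVHXRSB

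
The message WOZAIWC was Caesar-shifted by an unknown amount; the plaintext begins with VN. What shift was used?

From the crib: W(22)−V(21)=1, so the shift is 1.

1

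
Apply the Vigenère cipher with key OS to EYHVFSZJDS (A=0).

Repeat the key across the message: OSOSOSOSOS
E(4)+O(14): 18 → S
Y(24)+S(18): 42≡16 → Q
H(7)+O(14): 21 → V
V(21)+S(18): 39≡13 → N
F(5)+O(14): 19 → T
S(18)+S(18): 36≡10 → K
Z(25)+O(14): 39≡13 → N
J(9)+S(18): 27≡1 → B
D(3)+O(14): 17 → R
S(18)+S(18): 36≡10 → K

SQVNTKNBRK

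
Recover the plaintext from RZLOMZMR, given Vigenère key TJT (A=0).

Repeat the key across the ciphertext: TJTTJTTJ
R(17)−T(19): -2≡24 → Y
Z(25)−J(9): 16 → Q
L(11)−T(19): -8≡18 → S
O(14)−T(19): -5≡21 → V
M(12)−J(9): 3 → D
Z(25)−T(19): 6 → G
M(12)−T(19): -7≡19 → T
R(17)−J(9): 8 → I

YQSVDGTI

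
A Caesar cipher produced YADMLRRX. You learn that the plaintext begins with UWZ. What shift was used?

4

From the crib: Y(24)−U(20)=4, so the shift is 4.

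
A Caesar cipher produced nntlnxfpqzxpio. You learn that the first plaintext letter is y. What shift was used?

From the crib: n(13)−y(24)=-11≡15, so the shift is 15.

15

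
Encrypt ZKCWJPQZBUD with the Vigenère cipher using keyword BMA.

Repeat the key across the message: BMABMABMABM
Z(25)+B(1): 26≡0 → A
K(10)+M(12): 22 → W
C(2)+A(0): 2 → C
W(22)+B(1): 23 → X
J(9)+M(12): 21 → V
P(15)+A(0): 15 → P
Q(16)+B(1): 17 → R
Z(25)+M(12): 37≡11 → L
B(1)+A(0): 1 → B
U(20)+B(1): 21 → V
D(3)+M(12): 15 → P

AWCXVPRLBVP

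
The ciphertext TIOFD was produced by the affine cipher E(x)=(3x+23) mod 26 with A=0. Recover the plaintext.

The inverse of 3 mod 26 is 9, since 3·9=27≡1. Apply D(y)=9·(y−23) mod 26:
T(19): 9·(19−23)=-36≡16 → Q
I(8): 9·(8−23)=-135≡21 → V
O(14): 9·(14−23)=-81≡23 → X
F(5): 9·(5−23)=-162≡20 → U
D(3): 9·(3−23)=-180≡2 → C

QVXUC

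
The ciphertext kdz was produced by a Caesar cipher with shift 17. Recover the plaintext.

k(10): 10−17=-7≡19 → t
d(3): 3−17=-14≡12 → m
z(25): 25−17=8 → i

tmi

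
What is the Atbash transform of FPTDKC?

UKGWPX

F(5) → U(20)
P(15) → K(10)
T(19) → G(6)
D(3) → W(22)
K(10) → P(15)
C(2) → X(23)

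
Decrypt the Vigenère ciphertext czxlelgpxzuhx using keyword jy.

tbonvnxrobljo

Repeat the key across the ciphertext: jyjyjyjyjyjyj
c(2)−j(9): -7≡19 → t
z(25)−y(24): 1 → b
x(23)−j(9): 14 → o
l(11)−y(24): -13≡13 → n
e(4)−j(9): -5≡21 → v
l(11)−y(24): -13≡13 → n
g(6)−j(9): -3≡23 → x
p(15)−y(24): -9≡17 → r
x(23)−j(9): 14 → o
z(25)−y(24): 1 → b
u(20)−j(9): 11 → l
h(7)−y(24): -17≡9 → j
x(23)−j(9): 14 → o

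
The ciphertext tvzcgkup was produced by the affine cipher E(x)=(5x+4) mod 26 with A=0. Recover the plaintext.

dtzkqwyx

The inverse of 5 mod 26 is 21, since 5·21=105≡1. Apply D(y)=21·(y−4) mod 26:
t(19): 21·(19−4)=315≡3 → d
v(21): 21·(21−4)=357≡19 → t
z(25): 21·(25−4)=441≡25 → z
c(2): 21·(2−4)=-42≡10 → k
g(6): 21·(6−4)=42≡16 → q
k(10): 21·(10−4)=126≡22 → w
u(20): 21·(20−4)=336≡24 → y
p(15): 21·(15−4)=231≡23 → x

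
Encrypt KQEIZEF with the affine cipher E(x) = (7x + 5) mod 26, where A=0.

K(10): 7·10+5=75≡23 → X
Q(16): 7·16+5=117≡13 → N
E(4): 7·4+5=33≡7 → H
I(8): 7·8+5=61≡9 → J
Z(25): 7·25+5=180≡24 → Y
E(4): 7·4+5=33≡7 → H
F(5): 7·5+5=40≡14 → O

XNHJYHO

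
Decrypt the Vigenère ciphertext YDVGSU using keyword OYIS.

Repeat the key across the ciphertext: OYISOY
Y(24)−O(14): 10 → K
D(3)−Y(24): -21≡5 → F
V(21)−I(8): 13 → N
G(6)−S(18): -12≡14 → O
S(18)−O(14): 4 → E
U(20)−Y(24): -4≡22 → W

KFNOEW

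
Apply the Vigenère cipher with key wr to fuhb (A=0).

Repeat the key across the message: wrwr
f(5)+w(22): 27≡1 → b
u(20)+r(17): 37≡11 → l
h(7)+w(22): 29≡3 → d
b(1)+r(17): 18 → s

blds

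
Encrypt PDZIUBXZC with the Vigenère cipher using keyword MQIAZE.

Repeat the key across the message: MQIAZEMQI
P(15)+M(12): 27≡1 → B
D(3)+Q(16): 19 → T
Z(25)+I(8): 33≡7 → H
I(8)+A(0): 8 → I
U(20)+Z(25): 45≡19 → T
B(1)+E(4): 5 → F
X(23)+M(12): 35≡9 → J
Z(25)+Q(16): 41≡15 → P
C(2)+I(8): 10 → K

BTHITFJPK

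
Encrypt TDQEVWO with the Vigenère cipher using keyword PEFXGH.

IHVBBDD

Repeat the key across the message: PEFXGHP
T(19)+P(15): 34≡8 → I
D(3)+E(4): 7 → H
Q(16)+F(5): 21 → V
E(4)+X(23): 27≡1 → B
V(21)+G(6): 27≡1 → B
W(22)+H(7): 29≡3 → D
O(14)+P(15): 29≡3 → D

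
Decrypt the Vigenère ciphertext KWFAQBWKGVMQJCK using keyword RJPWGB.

TNQEKAFBRZGPSTV

Repeat the key across the ciphertext: RJPWGBRJPWGBRJP
K(10)−R(17): -7≡19 → T
W(22)−J(9): 13 → N
F(5)−P(15): -10≡16 → Q
A(0)−W(22): -22≡4 → E
Q(16)−G(6): 10 → K
B(1)−B(1): 0 → A
W(22)−R(17): 5 → F
K(10)−J(9): 1 → B
G(6)−P(15): -9≡17 → R
V(21)−W(22): -1≡25 → Z
M(12)−G(6): 6 → G
Q(16)−B(1): 15 → P
J(9)−R(17): -8≡18 → S
C(2)−J(9): -7≡19 → T
K(10)−P(15): -5≡21 → V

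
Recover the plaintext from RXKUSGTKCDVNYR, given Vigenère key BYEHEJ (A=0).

Repeat the key across the ciphertext: BYEHEJBYEHEJBY
R(17)−B(1): 16 → Q
X(23)−Y(24): -1≡25 → Z
K(10)−E(4): 6 → G
U(20)−H(7): 13 → N
S(18)−E(4): 14 → O
G(6)−J(9): -3≡23 → X
T(19)−B(1): 18 → S
K(10)−Y(24): -14≡12 → M
C(2)−E(4): -2≡24 → Y
D(3)−H(7): -4≡22 → W
V(21)−E(4): 17 → R
N(13)−J(9): 4 → E
Y(24)−B(1): 23 → X
R(17)−Y(24): -7≡19 → T

QZGNOXSMYWREXT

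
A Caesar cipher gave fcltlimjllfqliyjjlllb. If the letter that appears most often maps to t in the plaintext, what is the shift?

The most frequent ciphertext letter is l (appears 8 times).
l is position 11; t is position 19.
Shift = -8≡18.

18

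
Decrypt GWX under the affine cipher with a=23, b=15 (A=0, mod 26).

DPG

The inverse of 23 mod 26 is 17, since 23·17=391≡1. Apply D(y)=17·(y−15) mod 26:
G(6): 17·(6−15)=-153≡3 → D
W(22): 17·(22−15)=119≡15 → P
X(23): 17·(23−15)=136≡6 → G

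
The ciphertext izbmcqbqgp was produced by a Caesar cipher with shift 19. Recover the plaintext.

pgitjxixnw

i(8): 8−19=-11≡15 → p
z(25): 25−19=6 → g
b(1): 1−19=-18≡8 → i
m(12): 12−19=-7≡19 → t
c(2): 2−19=-17≡9 → j
q(16): 16−19=-3≡23 → x
b(1): 1−19=-18≡8 → i
q(16): 16−19=-3≡23 → x
g(6): 6−19=-13≡13 → n
p(15): 15−19=-4≡22 → w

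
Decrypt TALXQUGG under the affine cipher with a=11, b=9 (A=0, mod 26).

ILMGDBVV

The inverse of 11 mod 26 is 19, since 11·19=209≡1. Apply D(y)=19·(y−9) mod 26:
T(19): 19·(19−9)=190≡8 → I
A(0): 19·(0−9)=-171≡11 → L
L(11): 19·(11−9)=38≡12 → M
X(23): 19·(23−9)=266≡6 → G
Q(16): 19·(16−9)=133≡3 → D
U(20): 19·(20−9)=209≡1 → B
G(6): 19·(6−9)=-57≡21 → V
G(6): 19·(6−9)=-57≡21 → V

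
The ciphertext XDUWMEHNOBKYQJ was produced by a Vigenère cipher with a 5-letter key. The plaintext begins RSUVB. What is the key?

Subtract each crib letter from the matching ciphertext letter (mod 26):
X(23)−R(17)=6 → G
D(3)−S(18)=-15≡11 → L
U(20)−U(20)=0 → A
W(22)−V(21)=1 → B
M(12)−B(1)=11 → L

GLABL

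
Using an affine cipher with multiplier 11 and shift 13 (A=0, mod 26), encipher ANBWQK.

NAYVHT

A(0): 11·0+13=13 → N
N(13): 11·13+13=156≡0 → A
B(1): 11·1+13=24 → Y
W(22): 11·22+13=255≡21 → V
Q(16): 11·16+13=189≡7 → H
K(10): 11·10+13=123≡19 → T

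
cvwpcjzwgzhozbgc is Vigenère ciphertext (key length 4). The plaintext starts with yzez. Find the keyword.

ewsq

Subtract each crib letter from the matching ciphertext letter (mod 26):
c(2)−y(24)=-22≡4 → e
v(21)−z(25)=-4≡22 → w
w(22)−e(4)=18 → s
p(15)−z(25)=-10≡16 → q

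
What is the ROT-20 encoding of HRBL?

H(7): 7+20=27≡1 → B
R(17): 17+20=37≡11 → L
B(1): 1+20=21 → V
L(11): 11+20=31≡5 → F

BLVF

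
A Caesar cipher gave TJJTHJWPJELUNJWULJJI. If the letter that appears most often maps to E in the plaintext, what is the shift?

The most frequent ciphertext letter is J (appears 7 times).
J is position 9; E is position 4.
Shift = 5.

5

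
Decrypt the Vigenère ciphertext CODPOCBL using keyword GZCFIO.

Repeat the key across the ciphertext: GZCFIOGZ
C(2)−G(6): -4≡22 → W
O(14)−Z(25): -11≡15 → P
D(3)−C(2): 1 → B
P(15)−F(5): 10 → K
O(14)−I(8): 6 → G
C(2)−O(14): -12≡14 → O
B(1)−G(6): -5≡21 → V
L(11)−Z(25): -14≡12 → M

WPBKGOVM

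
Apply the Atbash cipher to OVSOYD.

LEHLBW

O(14) → L(11)
V(21) → E(4)
S(18) → H(7)
O(14) → L(11)
Y(24) → B(1)
D(3) → W(22)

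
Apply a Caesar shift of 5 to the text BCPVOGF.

B(1): 1+5=6 → G
C(2): 2+5=7 → H
P(15): 15+5=20 → U
V(21): 21+5=26≡0 → A
O(14): 14+5=19 → T
G(6): 6+5=11 → L
F(5): 5+5=10 → K

GHUATLK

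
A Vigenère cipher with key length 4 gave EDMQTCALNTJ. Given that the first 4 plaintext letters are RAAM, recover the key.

Subtract each crib letter from the matching ciphertext letter (mod 26):
E(4)−R(17)=-13≡13 → N
D(3)−A(0)=3 → D
M(12)−A(0)=12 → M
Q(16)−M(12)=4 → E

NDME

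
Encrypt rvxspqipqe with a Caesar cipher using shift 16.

hlnifgyfgu

r(17): 17+16=33≡7 → h
v(21): 21+16=37≡11 → l
x(23): 23+16=39≡13 → n
s(18): 18+16=34≡8 → i
p(15): 15+16=31≡5 → f
q(16): 16+16=32≡6 → g
i(8): 8+16=24 → y
p(15): 15+16=31≡5 → f
q(16): 16+16=32≡6 → g
e(4): 4+16=20 → u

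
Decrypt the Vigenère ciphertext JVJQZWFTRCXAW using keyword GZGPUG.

DWDBFQZULNDUQ

Repeat the key across the ciphertext: GZGPUGGZGPUGG
J(9)−G(6): 3 → D
V(21)−Z(25): -4≡22 → W
J(9)−G(6): 3 → D
Q(16)−P(15): 1 → B
Z(25)−U(20): 5 → F
W(22)−G(6): 16 → Q
F(5)−G(6): -1≡25 → Z
T(19)−Z(25): -6≡20 → U
R(17)−G(6): 11 → L
C(2)−P(15): -13≡13 → N
X(23)−U(20): 3 → D
A(0)−G(6): -6≡20 → U
W(22)−G(6): 16 → Q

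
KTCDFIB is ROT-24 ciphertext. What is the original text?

K(10): 10−24=-14≡12 → M
T(19): 19−24=-5≡21 → V
C(2): 2−24=-22≡4 → E
D(3): 3−24=-21≡5 → F
F(5): 5−24=-19≡7 → H
I(8): 8−24=-16≡10 → K
B(1): 1−24=-23≡3 → D

MVEFHKD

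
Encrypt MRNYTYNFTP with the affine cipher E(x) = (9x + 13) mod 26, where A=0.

RKAVCVAGCS

M(12): 9·12+13=121≡17 → R
R(17): 9·17+13=166≡10 → K
N(13): 9·13+13=130≡0 → A
Y(24): 9·24+13=229≡21 → V
T(19): 9·19+13=184≡2 → C
Y(24): 9·24+13=229≡21 → V
N(13): 9·13+13=130≡0 → A
F(5): 9·5+13=58≡6 → G
T(19): 9·19+13=184≡2 → C
P(15): 9·15+13=148≡18 → S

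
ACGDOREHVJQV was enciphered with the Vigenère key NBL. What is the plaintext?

NBVQNGRGKWPK

Repeat the key across the ciphertext: NBLNBLNBLNBL
A(0)−N(13): -13≡13 → N
C(2)−B(1): 1 → B
G(6)−L(11): -5≡21 → V
D(3)−N(13): -10≡16 → Q
O(14)−B(1): 13 → N
R(17)−L(11): 6 → G
E(4)−N(13): -9≡17 → R
H(7)−B(1): 6 → G
V(21)−L(11): 10 → K
J(9)−N(13): -4≡22 → W
Q(16)−B(1): 15 → P
V(21)−L(11): 10 → K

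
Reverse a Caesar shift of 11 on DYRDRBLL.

SNGSGQAA

D(3): 3−11=-8≡18 → S
Y(24): 24−11=13 → N
R(17): 17−11=6 → G
D(3): 3−11=-8≡18 → S
R(17): 17−11=6 → G
B(1): 1−11=-10≡16 → Q
L(11): 11−11=0 → A
L(11): 11−11=0 → A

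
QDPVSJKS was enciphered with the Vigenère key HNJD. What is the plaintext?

Repeat the key across the ciphertext: HNJDHNJD
Q(16)−H(7): 9 → J
D(3)−N(13): -10≡16 → Q
P(15)−J(9): 6 → G
V(21)−D(3): 18 → S
S(18)−H(7): 11 → L
J(9)−N(13): -4≡22 → W
K(10)−J(9): 1 → B
S(18)−D(3): 15 → P

JQGSLWBP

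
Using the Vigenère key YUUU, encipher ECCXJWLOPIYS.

Repeat the key across the message: YUUUYUUUYUUU
E(4)+Y(24): 28≡2 → C
C(2)+U(20): 22 → W
C(2)+U(20): 22 → W
X(23)+U(20): 43≡17 → R
J(9)+Y(24): 33≡7 → H
W(22)+U(20): 42≡16 → Q
L(11)+U(20): 31≡5 → F
O(14)+U(20): 34≡8 → I
P(15)+Y(24): 39≡13 → N
I(8)+U(20): 28≡2 → C
Y(24)+U(20): 44≡18 → S
S(18)+U(20): 38≡12 → M

CWWRHQFINCSM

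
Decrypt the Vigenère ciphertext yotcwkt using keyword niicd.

Repeat the key across the ciphertext: niicdni
y(24)−n(13): 11 → l
o(14)−i(8): 6 → g
t(19)−i(8): 11 → l
c(2)−c(2): 0 → a
w(22)−d(3): 19 → t
k(10)−n(13): -3≡23 → x
t(19)−i(8): 11 → l

lglatxl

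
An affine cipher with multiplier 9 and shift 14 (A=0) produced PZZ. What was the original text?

The inverse of 9 mod 26 is 3, since 9·3=27≡1. Apply D(y)=3·(y−14) mod 26:
P(15): 3·(15−14)=3 → D
Z(25): 3·(25−14)=33≡7 → H
Z(25): 3·(25−14)=33≡7 → H

DHH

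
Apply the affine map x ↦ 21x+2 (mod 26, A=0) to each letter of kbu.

k(10): 21·10+2=212≡4 → e
b(1): 21·1+2=23 → x
u(20): 21·20+2=422≡6 → g

exg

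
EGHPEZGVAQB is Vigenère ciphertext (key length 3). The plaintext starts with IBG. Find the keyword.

Subtract each crib letter from the matching ciphertext letter (mod 26):
E(4)−I(8)=-4≡22 → W
G(6)−B(1)=5 → F
H(7)−G(6)=1 → B

WFB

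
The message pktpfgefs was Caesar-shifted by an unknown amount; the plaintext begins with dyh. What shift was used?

12

From the crib: p(15)−d(3)=12, so the shift is 12.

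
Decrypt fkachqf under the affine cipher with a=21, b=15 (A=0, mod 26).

cbdnmfc

The inverse of 21 mod 26 is 5, since 21·5=105≡1. Apply D(y)=5·(y−15) mod 26:
f(5): 5·(5−15)=-50≡2 → c
k(10): 5·(10−15)=-25≡1 → b
a(0): 5·(0−15)=-75≡3 → d
c(2): 5·(2−15)=-65≡13 → n
h(7): 5·(7−15)=-40≡12 → m
q(16): 5·(16−15)=5 → f
f(5): 5·(5−15)=-50≡2 → c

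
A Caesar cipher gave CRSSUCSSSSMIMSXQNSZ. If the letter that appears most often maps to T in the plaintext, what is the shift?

25

The most frequent ciphertext letter is S (appears 8 times).
S is position 18; T is position 19.
Shift = -1≡25.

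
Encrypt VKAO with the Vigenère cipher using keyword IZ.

Repeat the key across the message: IZIZ
V(21)+I(8): 29≡3 → D
K(10)+Z(25): 35≡9 → J
A(0)+I(8): 8 → I
O(14)+Z(25): 39≡13 → N

DJIN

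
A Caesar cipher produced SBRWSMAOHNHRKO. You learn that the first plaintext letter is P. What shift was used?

From the crib: S(18)−P(15)=3, so the shift is 3.

3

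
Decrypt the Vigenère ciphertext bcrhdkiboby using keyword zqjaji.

cmihucjlfbp

Repeat the key across the ciphertext: zqjajizqjaj
b(1)−z(25): -24≡2 → c
c(2)−q(16): -14≡12 → m
r(17)−j(9): 8 → i
h(7)−a(0): 7 → h
d(3)−j(9): -6≡20 → u
k(10)−i(8): 2 → c
i(8)−z(25): -17≡9 → j
b(1)−q(16): -15≡11 → l
o(14)−j(9): 5 → f
b(1)−a(0): 1 → b
y(24)−j(9): 15 → p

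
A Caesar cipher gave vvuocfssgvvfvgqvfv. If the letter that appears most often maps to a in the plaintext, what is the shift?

21

The most frequent ciphertext letter is v (appears 7 times).
v is position 21; a is position 0.
Shift = 21.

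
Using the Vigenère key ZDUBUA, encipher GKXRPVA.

FNRSJVZ

Repeat the key across the message: ZDUBUAZ
G(6)+Z(25): 31≡5 → F
K(10)+D(3): 13 → N
X(23)+U(20): 43≡17 → R
R(17)+B(1): 18 → S
P(15)+U(20): 35≡9 → J
V(21)+A(0): 21 → V
A(0)+Z(25): 25 → Z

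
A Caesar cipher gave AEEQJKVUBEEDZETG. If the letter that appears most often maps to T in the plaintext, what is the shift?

The most frequent ciphertext letter is E (appears 5 times).
E is position 4; T is position 19.
Shift = -15≡11.

11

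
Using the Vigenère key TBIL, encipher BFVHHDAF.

Repeat the key across the message: TBILTBIL
B(1)+T(19): 20 → U
F(5)+B(1): 6 → G
V(21)+I(8): 29≡3 → D
H(7)+L(11): 18 → S
H(7)+T(19): 26≡0 → A
D(3)+B(1): 4 → E
A(0)+I(8): 8 → I
F(5)+L(11): 16 → Q

UGDSAEIQ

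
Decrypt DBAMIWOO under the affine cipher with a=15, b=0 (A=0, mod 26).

VHAGEYUU

The inverse of 15 mod 26 is 7, since 15·7=105≡1. Apply D(y)=7·(y−0) mod 26:
D(3): 7·(3−0)=21 → V
B(1): 7·(1−0)=7 → H
A(0): 7·(0−0)=0 → A
M(12): 7·(12−0)=84≡6 → G
I(8): 7·(8−0)=56≡4 → E
W(22): 7·(22−0)=154≡24 → Y
O(14): 7·(14−0)=98≡20 → U
O(14): 7·(14−0)=98≡20 → U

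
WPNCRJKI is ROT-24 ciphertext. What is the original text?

W(22): 22−24=-2≡24 → Y
P(15): 15−24=-9≡17 → R
N(13): 13−24=-11≡15 → P
C(2): 2−24=-22≡4 → E
R(17): 17−24=-7≡19 → T
J(9): 9−24=-15≡11 → L
K(10): 10−24=-14≡12 → M
I(8): 8−24=-16≡10 → K

YRPETLMK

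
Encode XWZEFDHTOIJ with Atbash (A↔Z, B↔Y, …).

CDAVUWSGLRQ

X(23) → C(2)
W(22) → D(3)
Z(25) → A(0)
E(4) → V(21)
F(5) → U(20)
D(3) → W(22)
H(7) → S(18)
T(19) → G(6)
O(14) → L(11)
I(8) → R(17)
J(9) → Q(16)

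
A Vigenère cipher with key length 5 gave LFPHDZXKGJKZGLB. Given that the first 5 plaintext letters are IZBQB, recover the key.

Subtract each crib letter from the matching ciphertext letter (mod 26):
L(11)−I(8)=3 → D
F(5)−Z(25)=-20≡6 → G
P(15)−B(1)=14 → O
H(7)−Q(16)=-9≡17 → R
D(3)−B(1)=2 → C

DGORC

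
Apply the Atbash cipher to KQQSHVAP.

PJJHSEZK

K(10) → P(15)
Q(16) → J(9)
Q(16) → J(9)
S(18) → H(7)
H(7) → S(18)
V(21) → E(4)
A(0) → Z(25)
P(15) → K(10)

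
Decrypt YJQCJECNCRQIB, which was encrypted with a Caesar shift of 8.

Y(24): 24−8=16 → Q
J(9): 9−8=1 → B
Q(16): 16−8=8 → I
C(2): 2−8=-6≡20 → U
J(9): 9−8=1 → B
E(4): 4−8=-4≡22 → W
C(2): 2−8=-6≡20 → U
N(13): 13−8=5 → F
C(2): 2−8=-6≡20 → U
R(17): 17−8=9 → J
Q(16): 16−8=8 → I
I(8): 8−8=0 → A
B(1): 1−8=-7≡19 → T

QBIUBWUFUJIAT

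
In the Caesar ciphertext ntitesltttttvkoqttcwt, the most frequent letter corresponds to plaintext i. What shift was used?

The most frequent ciphertext letter is t (appears 10 times).
t is position 19; i is position 8.
Shift = 11.

11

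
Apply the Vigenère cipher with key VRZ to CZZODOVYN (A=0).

XQYJUNQPM

Repeat the key across the message: VRZVRZVRZ
C(2)+V(21): 23 → X
Z(25)+R(17): 42≡16 → Q
Z(25)+Z(25): 50≡24 → Y
O(14)+V(21): 35≡9 → J
D(3)+R(17): 20 → U
O(14)+Z(25): 39≡13 → N
V(21)+V(21): 42≡16 → Q
Y(24)+R(17): 41≡15 → P
N(13)+Z(25): 38≡12 → M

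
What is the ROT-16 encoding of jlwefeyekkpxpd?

zbmuvuouaafnft

j(9): 9+16=25 → z
l(11): 11+16=27≡1 → b
w(22): 22+16=38≡12 → m
e(4): 4+16=20 → u
f(5): 5+16=21 → v
e(4): 4+16=20 → u
y(24): 24+16=40≡14 → o
e(4): 4+16=20 → u
k(10): 10+16=26≡0 → a
k(10): 10+16=26≡0 → a
p(15): 15+16=31≡5 → f
x(23): 23+16=39≡13 → n
p(15): 15+16=31≡5 → f
d(3): 3+16=19 → t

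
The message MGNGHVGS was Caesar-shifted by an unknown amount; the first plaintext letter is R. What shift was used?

21

From the crib: M(12)−R(17)=-5≡21, so the shift is 21.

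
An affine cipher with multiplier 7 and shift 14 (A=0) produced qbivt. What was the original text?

enobx

The inverse of 7 mod 26 is 15, since 7·15=105≡1. Apply D(y)=15·(y−14) mod 26:
q(16): 15·(16−14)=30≡4 → e
b(1): 15·(1−14)=-195≡13 → n
i(8): 15·(8−14)=-90≡14 → o
v(21): 15·(21−14)=105≡1 → b
t(19): 15·(19−14)=75≡23 → x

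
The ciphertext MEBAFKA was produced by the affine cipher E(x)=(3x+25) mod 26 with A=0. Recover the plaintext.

The inverse of 3 mod 26 is 9, since 3·9=27≡1. Apply D(y)=9·(y−25) mod 26:
M(12): 9·(12−25)=-117≡13 → N
E(4): 9·(4−25)=-189≡19 → T
B(1): 9·(1−25)=-216≡18 → S
A(0): 9·(0−25)=-225≡9 → J
F(5): 9·(5−25)=-180≡2 → C
K(10): 9·(10−25)=-135≡21 → V
A(0): 9·(0−25)=-225≡9 → J

NTSJCVJ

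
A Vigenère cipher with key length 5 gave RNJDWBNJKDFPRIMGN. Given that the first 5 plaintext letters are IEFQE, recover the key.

JJENS

Subtract each crib letter from the matching ciphertext letter (mod 26):
R(17)−I(8)=9 → J
N(13)−E(4)=9 → J
J(9)−F(5)=4 → E
D(3)−Q(16)=-13≡13 → N
W(22)−E(4)=18 → S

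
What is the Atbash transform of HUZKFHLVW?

H(7) → S(18)
U(20) → F(5)
Z(25) → A(0)
K(10) → P(15)
F(5) → U(20)
H(7) → S(18)
L(11) → O(14)
V(21) → E(4)
W(22) → D(3)

SFAPUSOED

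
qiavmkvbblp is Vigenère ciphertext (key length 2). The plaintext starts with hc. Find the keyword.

Subtract each crib letter from the matching ciphertext letter (mod 26):
q(16)−h(7)=9 → j
i(8)−c(2)=6 → g

jg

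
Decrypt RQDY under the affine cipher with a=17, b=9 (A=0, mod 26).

CFSH

The inverse of 17 mod 26 is 23, since 17·23=391≡1. Apply D(y)=23·(y−9) mod 26:
R(17): 23·(17−9)=184≡2 → C
Q(16): 23·(16−9)=161≡5 → F
D(3): 23·(3−9)=-138≡18 → S
Y(24): 23·(24−9)=345≡7 → H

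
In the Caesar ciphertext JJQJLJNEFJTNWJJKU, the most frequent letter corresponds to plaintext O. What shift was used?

The most frequent ciphertext letter is J (appears 7 times).
J is position 9; O is position 14.
Shift = -5≡21.

21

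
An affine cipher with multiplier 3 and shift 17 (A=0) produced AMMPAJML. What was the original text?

DHHIDGHY

The inverse of 3 mod 26 is 9, since 3·9=27≡1. Apply D(y)=9·(y−17) mod 26:
A(0): 9·(0−17)=-153≡3 → D
M(12): 9·(12−17)=-45≡7 → H
M(12): 9·(12−17)=-45≡7 → H
P(15): 9·(15−17)=-18≡8 → I
A(0): 9·(0−17)=-153≡3 → D
J(9): 9·(9−17)=-72≡6 → G
M(12): 9·(12−17)=-45≡7 → H
L(11): 9·(11−17)=-54≡24 → Y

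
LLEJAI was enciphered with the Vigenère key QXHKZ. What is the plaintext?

VOXZBS

Repeat the key across the ciphertext: QXHKZQ
L(11)−Q(16): -5≡21 → V
L(11)−X(23): -12≡14 → O
E(4)−H(7): -3≡23 → X
J(9)−K(10): -1≡25 → Z
A(0)−Z(25): -25≡1 → B
I(8)−Q(16): -8≡18 → S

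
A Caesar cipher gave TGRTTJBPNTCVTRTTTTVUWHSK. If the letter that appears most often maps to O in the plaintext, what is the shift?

5

The most frequent ciphertext letter is T (appears 9 times).
T is position 19; O is position 14.
Shift = 5.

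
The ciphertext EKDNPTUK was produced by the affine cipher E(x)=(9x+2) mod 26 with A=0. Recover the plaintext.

GYDHNZCY

The inverse of 9 mod 26 is 3, since 9·3=27≡1. Apply D(y)=3·(y−2) mod 26:
E(4): 3·(4−2)=6 → G
K(10): 3·(10−2)=24 → Y
D(3): 3·(3−2)=3 → D
N(13): 3·(13−2)=33≡7 → H
P(15): 3·(15−2)=39≡13 → N
T(19): 3·(19−2)=51≡25 → Z
U(20): 3·(20−2)=54≡2 → C
K(10): 3·(10−2)=24 → Y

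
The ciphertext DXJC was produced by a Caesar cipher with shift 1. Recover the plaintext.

D(3): 3−1=2 → C
X(23): 23−1=22 → W
J(9): 9−1=8 → I
C(2): 2−1=1 → B

CWIB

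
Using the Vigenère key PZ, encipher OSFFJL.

Repeat the key across the message: PZPZPZ
O(14)+P(15): 29≡3 → D
S(18)+Z(25): 43≡17 → R
F(5)+P(15): 20 → U
F(5)+Z(25): 30≡4 → E
J(9)+P(15): 24 → Y
L(11)+Z(25): 36≡10 → K

DRUEYK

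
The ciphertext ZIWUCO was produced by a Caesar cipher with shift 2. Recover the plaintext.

Z(25): 25−2=23 → X
I(8): 8−2=6 → G
W(22): 22−2=20 → U
U(20): 20−2=18 → S
C(2): 2−2=0 → A
O(14): 14−2=12 → M

XGUSAM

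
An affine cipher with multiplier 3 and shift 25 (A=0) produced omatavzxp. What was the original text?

The inverse of 3 mod 26 is 9, since 3·9=27≡1. Apply D(y)=9·(y−25) mod 26:
o(14): 9·(14−25)=-99≡5 → f
m(12): 9·(12−25)=-117≡13 → n
a(0): 9·(0−25)=-225≡9 → j
t(19): 9·(19−25)=-54≡24 → y
a(0): 9·(0−25)=-225≡9 → j
v(21): 9·(21−25)=-36≡16 → q
z(25): 9·(25−25)=0 → a
x(23): 9·(23−25)=-18≡8 → i
p(15): 9·(15−25)=-90≡14 → o

fnjyjqaio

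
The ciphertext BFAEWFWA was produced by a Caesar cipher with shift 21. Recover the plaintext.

GKFJBKBF

B(1): 1−21=-20≡6 → G
F(5): 5−21=-16≡10 → K
A(0): 0−21=-21≡5 → F
E(4): 4−21=-17≡9 → J
W(22): 22−21=1 → B
F(5): 5−21=-16≡10 → K
W(22): 22−21=1 → B
A(0): 0−21=-21≡5 → F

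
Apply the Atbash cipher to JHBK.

QSYP

J(9) → Q(16)
H(7) → S(18)
B(1) → Y(24)
K(10) → P(15)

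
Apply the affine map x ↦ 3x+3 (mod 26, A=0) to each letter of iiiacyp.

bbbdjxw

i(8): 3·8+3=27≡1 → b
i(8): 3·8+3=27≡1 → b
i(8): 3·8+3=27≡1 → b
a(0): 3·0+3=3 → d
c(2): 3·2+3=9 → j
y(24): 3·24+3=75≡23 → x
p(15): 3·15+3=48≡22 → w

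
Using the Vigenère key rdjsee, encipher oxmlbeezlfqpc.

favdfivcuxutt

Repeat the key across the message: rdjseerdjseer
o(14)+r(17): 31≡5 → f
x(23)+d(3): 26≡0 → a
m(12)+j(9): 21 → v
l(11)+s(18): 29≡3 → d
b(1)+e(4): 5 → f
e(4)+e(4): 8 → i
e(4)+r(17): 21 → v
z(25)+d(3): 28≡2 → c
l(11)+j(9): 20 → u
f(5)+s(18): 23 → x
q(16)+e(4): 20 → u
p(15)+e(4): 19 → t
c(2)+r(17): 19 → t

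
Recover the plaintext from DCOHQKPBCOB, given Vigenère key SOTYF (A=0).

LOVJLSBIEJJ

Repeat the key across the ciphertext: SOTYFSOTYFS
D(3)−S(18): -15≡11 → L
C(2)−O(14): -12≡14 → O
O(14)−T(19): -5≡21 → V
H(7)−Y(24): -17≡9 → J
Q(16)−F(5): 11 → L
K(10)−S(18): -8≡18 → S
P(15)−O(14): 1 → B
B(1)−T(19): -18≡8 → I
C(2)−Y(24): -22≡4 → E
O(14)−F(5): 9 → J
B(1)−S(18): -17≡9 → J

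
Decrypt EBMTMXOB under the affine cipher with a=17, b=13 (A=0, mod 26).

BKDIDWXK

The inverse of 17 mod 26 is 23, since 17·23=391≡1. Apply D(y)=23·(y−13) mod 26:
E(4): 23·(4−13)=-207≡1 → B
B(1): 23·(1−13)=-276≡10 → K
M(12): 23·(12−13)=-23≡3 → D
T(19): 23·(19−13)=138≡8 → I
M(12): 23·(12−13)=-23≡3 → D
X(23): 23·(23−13)=230≡22 → W
O(14): 23·(14−13)=23 → X
B(1): 23·(1−13)=-276≡10 → K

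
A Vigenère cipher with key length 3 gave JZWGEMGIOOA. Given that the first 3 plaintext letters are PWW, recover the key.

Subtract each crib letter from the matching ciphertext letter (mod 26):
J(9)−P(15)=-6≡20 → U
Z(25)−W(22)=3 → D
W(22)−W(22)=0 → A

UDA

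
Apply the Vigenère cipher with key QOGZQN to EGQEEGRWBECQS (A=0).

UUWDUTHKHDSDI

Repeat the key across the message: QOGZQNQOGZQNQ
E(4)+Q(16): 20 → U
G(6)+O(14): 20 → U
Q(16)+G(6): 22 → W
E(4)+Z(25): 29≡3 → D
E(4)+Q(16): 20 → U
G(6)+N(13): 19 → T
R(17)+Q(16): 33≡7 → H
W(22)+O(14): 36≡10 → K
B(1)+G(6): 7 → H
E(4)+Z(25): 29≡3 → D
C(2)+Q(16): 18 → S
Q(16)+N(13): 29≡3 → D
S(18)+Q(16): 34≡8 → I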